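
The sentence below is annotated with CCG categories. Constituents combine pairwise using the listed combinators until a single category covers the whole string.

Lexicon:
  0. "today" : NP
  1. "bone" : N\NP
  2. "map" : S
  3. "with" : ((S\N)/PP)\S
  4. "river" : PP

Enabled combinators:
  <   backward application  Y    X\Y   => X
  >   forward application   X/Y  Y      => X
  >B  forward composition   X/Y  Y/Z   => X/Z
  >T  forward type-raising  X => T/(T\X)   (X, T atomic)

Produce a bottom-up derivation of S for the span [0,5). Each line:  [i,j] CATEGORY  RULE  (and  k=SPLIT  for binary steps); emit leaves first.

[0,5] S   <
  [0,2] N   >
    [0,1] N/(N\NP)   >T
      [0,1] "today" : NP
    [1,2] "bone" : N\NP
  [2,5] S\N   >
    [2,4] (S\N)/PP   <
      [2,3] "map" : S
      [3,4] "with" : ((S\N)/PP)\S
    [4,5] "river" : PP

[0,1] NP  lex  "today"
[0,1] N/(N\NP)  >T
[1,2] N\NP  lex  "bone"
[0,2] N  >  k=1
[2,3] S  lex  "map"
[3,4] ((S\N)/PP)\S  lex  "with"
[2,4] (S\N)/PP  <  k=3
[4,5] PP  lex  "river"
[2,5] S\N  >  k=4
[0,5] S  <  k=2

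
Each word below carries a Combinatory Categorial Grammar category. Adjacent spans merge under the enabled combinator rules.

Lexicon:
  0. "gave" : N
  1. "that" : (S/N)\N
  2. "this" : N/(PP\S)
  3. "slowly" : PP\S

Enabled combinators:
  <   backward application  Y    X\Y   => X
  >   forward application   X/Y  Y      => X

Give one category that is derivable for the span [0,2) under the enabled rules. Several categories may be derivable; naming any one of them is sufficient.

[0,4] S   >
  [0,2] S/N   <
    [0,1] "gave" : N
    [1,2] "that" : (S/N)\N
  [2,4] N   >
    [2,3] "this" : N/(PP\S)
    [3,4] "slowly" : PP\S

S/N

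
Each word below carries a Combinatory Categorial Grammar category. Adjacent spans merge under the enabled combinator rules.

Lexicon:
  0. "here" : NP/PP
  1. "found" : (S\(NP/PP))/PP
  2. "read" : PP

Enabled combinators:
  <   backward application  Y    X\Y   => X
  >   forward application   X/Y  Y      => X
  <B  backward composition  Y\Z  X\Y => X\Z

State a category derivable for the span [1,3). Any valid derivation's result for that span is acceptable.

[0,3] S   <
  [0,1] "here" : NP/PP
  [1,3] S\(NP/PP)   >
    [1,2] "found" : (S\(NP/PP))/PP
    [2,3] "read" : PP

S\(NP/PP)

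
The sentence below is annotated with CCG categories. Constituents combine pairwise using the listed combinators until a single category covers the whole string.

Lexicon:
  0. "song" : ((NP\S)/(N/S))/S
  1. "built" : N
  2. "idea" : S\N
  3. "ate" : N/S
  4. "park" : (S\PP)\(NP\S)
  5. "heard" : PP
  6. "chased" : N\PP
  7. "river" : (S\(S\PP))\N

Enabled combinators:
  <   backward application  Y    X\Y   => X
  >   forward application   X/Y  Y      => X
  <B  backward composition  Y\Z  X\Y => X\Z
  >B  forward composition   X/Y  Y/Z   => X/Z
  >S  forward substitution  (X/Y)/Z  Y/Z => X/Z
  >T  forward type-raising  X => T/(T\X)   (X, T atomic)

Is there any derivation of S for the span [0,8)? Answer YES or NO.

[0,8] S   <
  [0,5] S\PP   <
    [0,4] NP\S   >
      [0,3] (NP\S)/(N/S)   >
        [0,1] "song" : ((NP\S)/(N/S))/S
        [1,3] S   >
          [1,2] S/(S\N)   >T
            [1,2] "built" : N
          [2,3] "idea" : S\N
      [3,4] "ate" : N/S
    [4,5] "park" : (S\PP)\(NP\S)
  [5,8] S\(S\PP)   <
    [5,7] N   <
      [5,6] "heard" : PP
      [6,7] "chased" : N\PP
    [7,8] "river" : (S\(S\PP))\N

YES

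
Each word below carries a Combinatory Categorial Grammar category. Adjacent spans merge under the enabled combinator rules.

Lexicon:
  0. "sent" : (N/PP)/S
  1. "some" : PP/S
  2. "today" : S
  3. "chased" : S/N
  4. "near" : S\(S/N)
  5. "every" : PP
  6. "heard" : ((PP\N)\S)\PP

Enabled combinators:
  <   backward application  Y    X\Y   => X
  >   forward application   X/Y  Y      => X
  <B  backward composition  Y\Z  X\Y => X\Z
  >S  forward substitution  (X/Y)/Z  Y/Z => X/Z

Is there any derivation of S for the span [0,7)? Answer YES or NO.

NO

(N/PP)/S PP/S S S/N S\(S/N) PP ((PP\N)\S)\PP
CKY chart[0,7] = {PP}; S ∉ chart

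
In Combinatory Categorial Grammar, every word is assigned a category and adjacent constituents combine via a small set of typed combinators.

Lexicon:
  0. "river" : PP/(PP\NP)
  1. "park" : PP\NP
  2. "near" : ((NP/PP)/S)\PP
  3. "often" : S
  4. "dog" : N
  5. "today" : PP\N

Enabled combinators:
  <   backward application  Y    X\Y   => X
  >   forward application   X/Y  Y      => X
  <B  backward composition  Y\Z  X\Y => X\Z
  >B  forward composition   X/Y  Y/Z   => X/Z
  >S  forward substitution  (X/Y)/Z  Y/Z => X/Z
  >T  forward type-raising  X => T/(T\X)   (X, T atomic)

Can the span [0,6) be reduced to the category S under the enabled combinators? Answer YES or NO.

PP/(PP\NP) PP\NP ((NP/PP)/S)\PP S N PP\N
CKY chart[0,6] = {N/(N\NP), NP, NP/(NP\NP), NP/(PP\PP), PP/(PP\NP), S/(S\NP)}; S ∉ chart

NO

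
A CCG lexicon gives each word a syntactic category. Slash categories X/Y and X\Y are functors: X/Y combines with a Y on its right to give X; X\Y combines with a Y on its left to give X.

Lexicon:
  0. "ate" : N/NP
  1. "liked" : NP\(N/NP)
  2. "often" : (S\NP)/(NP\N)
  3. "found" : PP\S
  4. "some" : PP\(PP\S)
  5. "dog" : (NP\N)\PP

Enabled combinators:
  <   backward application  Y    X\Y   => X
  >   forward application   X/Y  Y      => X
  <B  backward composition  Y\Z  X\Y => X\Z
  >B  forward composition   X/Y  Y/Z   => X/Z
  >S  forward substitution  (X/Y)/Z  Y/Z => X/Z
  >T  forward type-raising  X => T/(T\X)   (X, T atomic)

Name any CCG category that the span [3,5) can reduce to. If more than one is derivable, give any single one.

PP

[0,6] S   <
  [0,2] NP   <
    [0,1] "ate" : N/NP
    [1,2] "liked" : NP\(N/NP)
  [2,6] S\NP   >
    [2,3] "often" : (S\NP)/(NP\N)
    [3,6] NP\N   <
      [3,5] PP   <
        [3,4] "found" : PP\S
        [4,5] "some" : PP\(PP\S)
      [5,6] "dog" : (NP\N)\PP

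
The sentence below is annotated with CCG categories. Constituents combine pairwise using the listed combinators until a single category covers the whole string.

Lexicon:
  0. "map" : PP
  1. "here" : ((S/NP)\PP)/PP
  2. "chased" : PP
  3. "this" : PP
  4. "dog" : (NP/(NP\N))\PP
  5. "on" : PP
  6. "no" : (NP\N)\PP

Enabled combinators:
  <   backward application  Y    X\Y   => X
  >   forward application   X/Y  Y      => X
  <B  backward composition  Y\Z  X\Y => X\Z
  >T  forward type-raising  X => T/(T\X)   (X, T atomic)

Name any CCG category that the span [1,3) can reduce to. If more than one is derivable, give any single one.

[0,7] S   >
  [0,3] S/NP   <
    [0,1] "map" : PP
    [1,3] (S/NP)\PP   >
      [1,2] "here" : ((S/NP)\PP)/PP
      [2,3] "chased" : PP
  [3,7] NP   >
    [3,5] NP/(NP\N)   <
      [3,4] "this" : PP
      [4,5] "dog" : (NP/(NP\N))\PP
    [5,7] NP\N   <
      [5,6] "on" : PP
      [6,7] "no" : (NP\N)\PP

(S/NP)\PP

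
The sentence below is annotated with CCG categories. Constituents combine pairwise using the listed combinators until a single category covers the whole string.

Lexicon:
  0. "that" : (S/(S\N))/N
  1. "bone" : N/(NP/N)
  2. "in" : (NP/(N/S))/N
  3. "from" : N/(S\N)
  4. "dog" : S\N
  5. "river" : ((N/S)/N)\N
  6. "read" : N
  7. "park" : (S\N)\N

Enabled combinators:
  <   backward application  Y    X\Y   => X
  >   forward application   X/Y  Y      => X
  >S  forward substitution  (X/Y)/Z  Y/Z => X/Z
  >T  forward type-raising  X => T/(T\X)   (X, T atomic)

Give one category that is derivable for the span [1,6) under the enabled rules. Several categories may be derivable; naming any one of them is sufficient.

N

[0,8] S   >
  [0,6] S/(S\N)   >
    [0,1] "that" : (S/(S\N))/N
    [1,6] N   >
      [1,2] "bone" : N/(NP/N)
      [2,6] NP/N   >S
        [2,3] "in" : (NP/(N/S))/N
        [3,6] (N/S)/N   <
          [3,5] N   >
            [3,4] "from" : N/(S\N)
            [4,5] "dog" : S\N
          [5,6] "river" : ((N/S)/N)\N
  [6,8] S\N   <
    [6,7] "read" : N
    [7,8] "park" : (S\N)\N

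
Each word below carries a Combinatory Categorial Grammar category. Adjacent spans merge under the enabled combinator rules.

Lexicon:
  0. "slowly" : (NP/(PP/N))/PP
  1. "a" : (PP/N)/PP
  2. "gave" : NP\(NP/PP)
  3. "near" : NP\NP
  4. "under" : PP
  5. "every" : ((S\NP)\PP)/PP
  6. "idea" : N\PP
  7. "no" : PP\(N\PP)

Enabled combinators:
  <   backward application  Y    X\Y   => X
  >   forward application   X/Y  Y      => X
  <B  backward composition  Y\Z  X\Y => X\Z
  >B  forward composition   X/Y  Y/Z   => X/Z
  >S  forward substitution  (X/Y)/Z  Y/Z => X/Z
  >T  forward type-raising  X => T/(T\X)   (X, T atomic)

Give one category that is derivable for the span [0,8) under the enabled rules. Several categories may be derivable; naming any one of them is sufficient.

S

[0,8] S   <
  [0,3] NP   <
    [0,2] NP/PP   >S
      [0,1] "slowly" : (NP/(PP/N))/PP
      [1,2] "a" : (PP/N)/PP
    [2,3] "gave" : NP\(NP/PP)
  [3,8] S\NP   <B
    [3,4] "near" : NP\NP
    [4,8] S\NP   <
      [4,5] "under" : PP
      [5,8] (S\NP)\PP   >
        [5,6] "every" : ((S\NP)\PP)/PP
        [6,8] PP   <
          [6,7] "idea" : N\PP
          [7,8] "no" : PP\(N\PP)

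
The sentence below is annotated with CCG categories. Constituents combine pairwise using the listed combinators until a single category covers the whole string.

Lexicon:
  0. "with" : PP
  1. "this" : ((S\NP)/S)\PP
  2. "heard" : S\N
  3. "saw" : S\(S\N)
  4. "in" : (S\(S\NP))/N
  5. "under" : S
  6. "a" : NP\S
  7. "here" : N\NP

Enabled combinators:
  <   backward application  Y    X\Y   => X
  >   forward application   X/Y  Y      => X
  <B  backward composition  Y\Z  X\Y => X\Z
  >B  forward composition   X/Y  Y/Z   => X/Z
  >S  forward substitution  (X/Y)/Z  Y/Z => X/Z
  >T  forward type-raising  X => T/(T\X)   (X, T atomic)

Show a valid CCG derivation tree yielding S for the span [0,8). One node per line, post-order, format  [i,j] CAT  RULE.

[0,8] S   <
  [0,4] S\NP   >
    [0,2] (S\NP)/S   <
      [0,1] "with" : PP
      [1,2] "this" : ((S\NP)/S)\PP
    [2,4] S   <
      [2,3] "heard" : S\N
      [3,4] "saw" : S\(S\N)
  [4,8] S\(S\NP)   >
    [4,5] "in" : (S\(S\NP))/N
    [5,8] N   <
      [5,7] NP   <
        [5,6] "under" : S
        [6,7] "a" : NP\S
      [7,8] "here" : N\NP

[0,1] PP  lex  "with"
[1,2] ((S\NP)/S)\PP  lex  "this"
[0,2] (S\NP)/S  <  k=1
[2,3] S\N  lex  "heard"
[3,4] S\(S\N)  lex  "saw"
[2,4] S  <  k=3
[0,4] S\NP  >  k=2
[4,5] (S\(S\NP))/N  lex  "in"
[5,6] S  lex  "under"
[6,7] NP\S  lex  "a"
[5,7] NP  <  k=6
[7,8] N\NP  lex  "here"
[5,8] N  <  k=7
[4,8] S\(S\NP)  >  k=5
[0,8] S  <  k=4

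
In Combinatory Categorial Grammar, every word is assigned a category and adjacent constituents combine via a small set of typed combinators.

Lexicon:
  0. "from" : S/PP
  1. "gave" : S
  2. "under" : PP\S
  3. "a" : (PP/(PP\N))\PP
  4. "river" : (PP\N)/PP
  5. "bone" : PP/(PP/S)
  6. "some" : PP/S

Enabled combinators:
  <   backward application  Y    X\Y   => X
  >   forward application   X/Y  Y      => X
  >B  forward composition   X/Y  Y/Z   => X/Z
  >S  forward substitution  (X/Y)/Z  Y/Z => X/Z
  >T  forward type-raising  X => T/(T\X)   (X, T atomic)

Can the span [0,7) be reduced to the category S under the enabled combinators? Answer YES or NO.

[0,7] S   >
  [0,1] "from" : S/PP
  [1,7] PP   >
    [1,4] PP/(PP\N)   <
      [1,3] PP   <
        [1,2] "gave" : S
        [2,3] "under" : PP\S
      [3,4] "a" : (PP/(PP\N))\PP
    [4,7] PP\N   >
      [4,5] "river" : (PP\N)/PP
      [5,7] PP   >
        [5,6] "bone" : PP/(PP/S)
        [6,7] "some" : PP/S

YES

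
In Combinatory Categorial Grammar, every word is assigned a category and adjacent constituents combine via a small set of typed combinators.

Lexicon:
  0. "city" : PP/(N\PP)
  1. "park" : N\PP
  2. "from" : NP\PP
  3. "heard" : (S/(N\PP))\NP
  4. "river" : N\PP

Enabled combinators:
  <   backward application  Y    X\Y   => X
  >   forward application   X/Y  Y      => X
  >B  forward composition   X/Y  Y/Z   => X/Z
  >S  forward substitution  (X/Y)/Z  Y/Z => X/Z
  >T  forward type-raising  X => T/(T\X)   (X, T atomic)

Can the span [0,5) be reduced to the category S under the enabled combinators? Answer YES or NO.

YES

[0,5] S   >
  [0,4] S/(N\PP)   <
    [0,3] NP   <
      [0,2] PP   >
        [0,1] "city" : PP/(N\PP)
        [1,2] "park" : N\PP
      [2,3] "from" : NP\PP
    [3,4] "heard" : (S/(N\PP))\NP
  [4,5] "river" : N\PP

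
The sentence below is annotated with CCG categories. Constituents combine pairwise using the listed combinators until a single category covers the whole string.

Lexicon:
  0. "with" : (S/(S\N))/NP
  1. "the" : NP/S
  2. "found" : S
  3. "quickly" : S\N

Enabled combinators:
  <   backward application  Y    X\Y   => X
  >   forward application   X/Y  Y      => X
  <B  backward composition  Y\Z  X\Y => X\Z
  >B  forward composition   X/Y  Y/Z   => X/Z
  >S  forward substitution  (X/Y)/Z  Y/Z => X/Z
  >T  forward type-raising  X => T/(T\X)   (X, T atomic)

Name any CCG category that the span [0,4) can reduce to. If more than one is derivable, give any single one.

S

[0,4] S   >
  [0,3] S/(S\N)   >
    [0,1] "with" : (S/(S\N))/NP
    [1,3] NP   >
      [1,2] "the" : NP/S
      [2,3] "found" : S
  [3,4] "quickly" : S\N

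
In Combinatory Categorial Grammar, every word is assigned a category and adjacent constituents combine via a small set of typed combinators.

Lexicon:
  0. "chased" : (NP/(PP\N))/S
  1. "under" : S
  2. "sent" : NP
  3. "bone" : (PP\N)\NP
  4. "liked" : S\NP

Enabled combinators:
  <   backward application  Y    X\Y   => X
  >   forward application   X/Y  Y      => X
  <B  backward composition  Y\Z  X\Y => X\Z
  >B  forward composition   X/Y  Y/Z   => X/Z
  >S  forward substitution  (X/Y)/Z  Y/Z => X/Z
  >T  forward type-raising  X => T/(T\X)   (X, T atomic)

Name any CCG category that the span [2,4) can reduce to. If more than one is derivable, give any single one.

[0,5] S   <
  [0,4] NP   >
    [0,2] NP/(PP\N)   >
      [0,1] "chased" : (NP/(PP\N))/S
      [1,2] "under" : S
    [2,4] PP\N   <
      [2,3] "sent" : NP
      [3,4] "bone" : (PP\N)\NP
  [4,5] "liked" : S\NP

PP\N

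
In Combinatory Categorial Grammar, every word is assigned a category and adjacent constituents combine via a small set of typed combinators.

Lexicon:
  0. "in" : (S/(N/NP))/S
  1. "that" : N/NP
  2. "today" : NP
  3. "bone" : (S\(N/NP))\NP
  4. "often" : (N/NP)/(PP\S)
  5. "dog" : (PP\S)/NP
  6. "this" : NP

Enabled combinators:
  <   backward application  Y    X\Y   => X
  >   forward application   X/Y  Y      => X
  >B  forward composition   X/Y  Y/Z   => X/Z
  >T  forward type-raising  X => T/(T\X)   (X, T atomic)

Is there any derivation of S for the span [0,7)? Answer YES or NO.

[0,7] S   >
  [0,4] S/(N/NP)   >
    [0,1] "in" : (S/(N/NP))/S
    [1,4] S   <
      [1,2] "that" : N/NP
      [2,4] S\(N/NP)   <
        [2,3] "today" : NP
        [3,4] "bone" : (S\(N/NP))\NP
  [4,7] N/NP   >
    [4,5] "often" : (N/NP)/(PP\S)
    [5,7] PP\S   >
      [5,6] "dog" : (PP\S)/NP
      [6,7] "this" : NP

YES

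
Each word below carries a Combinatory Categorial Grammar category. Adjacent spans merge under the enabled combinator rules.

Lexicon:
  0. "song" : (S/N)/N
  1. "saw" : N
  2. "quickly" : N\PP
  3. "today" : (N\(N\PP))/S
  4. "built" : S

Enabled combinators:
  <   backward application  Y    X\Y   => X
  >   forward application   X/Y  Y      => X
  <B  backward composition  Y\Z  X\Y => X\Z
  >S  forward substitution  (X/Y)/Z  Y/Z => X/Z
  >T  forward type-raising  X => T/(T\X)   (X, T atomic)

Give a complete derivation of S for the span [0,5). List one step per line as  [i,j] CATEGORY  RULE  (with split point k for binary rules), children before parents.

[0,1] (S/N)/N  lex  "song"
[1,2] N  lex  "saw"
[0,2] S/N  >  k=1
[2,3] N\PP  lex  "quickly"
[3,4] (N\(N\PP))/S  lex  "today"
[4,5] S  lex  "built"
[3,5] N\(N\PP)  >  k=4
[2,5] N  <  k=3
[0,5] S  >  k=2

[0,5] S   >
  [0,2] S/N   >
    [0,1] "song" : (S/N)/N
    [1,2] "saw" : N
  [2,5] N   <
    [2,3] "quickly" : N\PP
    [3,5] N\(N\PP)   >
      [3,4] "today" : (N\(N\PP))/S
      [4,5] "built" : S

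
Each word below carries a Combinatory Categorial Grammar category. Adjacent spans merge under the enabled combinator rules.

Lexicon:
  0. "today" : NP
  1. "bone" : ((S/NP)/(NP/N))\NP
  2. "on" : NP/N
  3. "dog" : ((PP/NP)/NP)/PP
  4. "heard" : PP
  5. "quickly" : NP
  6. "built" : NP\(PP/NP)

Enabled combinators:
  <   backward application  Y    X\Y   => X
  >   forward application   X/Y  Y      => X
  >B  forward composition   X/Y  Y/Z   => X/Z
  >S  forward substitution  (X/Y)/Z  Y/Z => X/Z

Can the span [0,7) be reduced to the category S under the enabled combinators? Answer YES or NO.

[0,7] S   >
  [0,3] S/NP   >
    [0,2] (S/NP)/(NP/N)   <
      [0,1] "today" : NP
      [1,2] "bone" : ((S/NP)/(NP/N))\NP
    [2,3] "on" : NP/N
  [3,7] NP   <
    [3,6] PP/NP   >
      [3,5] (PP/NP)/NP   >
        [3,4] "dog" : ((PP/NP)/NP)/PP
        [4,5] "heard" : PP
      [5,6] "quickly" : NP
    [6,7] "built" : NP\(PP/NP)

YES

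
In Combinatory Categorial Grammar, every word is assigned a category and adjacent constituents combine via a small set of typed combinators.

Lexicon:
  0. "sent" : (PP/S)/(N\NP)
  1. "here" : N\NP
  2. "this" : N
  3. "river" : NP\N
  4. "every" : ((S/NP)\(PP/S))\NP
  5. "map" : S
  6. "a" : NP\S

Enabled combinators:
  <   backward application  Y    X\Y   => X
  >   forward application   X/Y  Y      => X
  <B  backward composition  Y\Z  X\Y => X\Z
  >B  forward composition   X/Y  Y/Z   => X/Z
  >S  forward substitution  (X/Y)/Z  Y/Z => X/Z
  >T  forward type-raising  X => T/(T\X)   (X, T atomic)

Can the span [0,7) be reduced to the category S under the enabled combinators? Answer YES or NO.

[0,7] S   >
  [0,5] S/NP   <
    [0,2] PP/S   >
      [0,1] "sent" : (PP/S)/(N\NP)
      [1,2] "here" : N\NP
    [2,5] (S/NP)\(PP/S)   <
      [2,4] NP   >
        [2,3] NP/(NP\N)   >T
          [2,3] "this" : N
        [3,4] "river" : NP\N
      [4,5] "every" : ((S/NP)\(PP/S))\NP
  [5,7] NP   <
    [5,6] "map" : S
    [6,7] "a" : NP\S

YES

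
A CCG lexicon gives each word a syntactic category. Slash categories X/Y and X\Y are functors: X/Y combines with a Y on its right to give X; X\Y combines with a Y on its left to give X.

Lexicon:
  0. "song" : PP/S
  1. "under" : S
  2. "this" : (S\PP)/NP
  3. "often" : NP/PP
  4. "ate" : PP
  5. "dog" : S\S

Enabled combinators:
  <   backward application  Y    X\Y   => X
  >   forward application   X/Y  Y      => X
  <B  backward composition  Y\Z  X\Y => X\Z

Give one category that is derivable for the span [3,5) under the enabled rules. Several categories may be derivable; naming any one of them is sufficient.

[0,6] S   <
  [0,2] PP   >
    [0,1] "song" : PP/S
    [1,2] "under" : S
  [2,6] S\PP   <B
    [2,5] S\PP   >
      [2,3] "this" : (S\PP)/NP
      [3,5] NP   >
        [3,4] "often" : NP/PP
        [4,5] "ate" : PP
    [5,6] "dog" : S\S

NP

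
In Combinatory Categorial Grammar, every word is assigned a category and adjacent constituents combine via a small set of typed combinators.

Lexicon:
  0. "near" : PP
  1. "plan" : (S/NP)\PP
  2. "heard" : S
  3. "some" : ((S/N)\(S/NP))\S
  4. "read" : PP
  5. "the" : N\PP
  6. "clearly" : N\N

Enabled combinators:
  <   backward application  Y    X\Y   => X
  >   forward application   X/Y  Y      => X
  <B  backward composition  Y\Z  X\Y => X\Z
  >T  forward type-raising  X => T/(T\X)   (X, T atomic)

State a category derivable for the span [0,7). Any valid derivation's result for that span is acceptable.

[0,7] S   >
  [0,4] S/N   <
    [0,2] S/NP   <
      [0,1] "near" : PP
      [1,2] "plan" : (S/NP)\PP
    [2,4] (S/N)\(S/NP)   <
      [2,3] "heard" : S
      [3,4] "some" : ((S/N)\(S/NP))\S
  [4,7] N   <
    [4,5] "read" : PP
    [5,7] N\PP   <B
      [5,6] "the" : N\PP
      [6,7] "clearly" : N\N

S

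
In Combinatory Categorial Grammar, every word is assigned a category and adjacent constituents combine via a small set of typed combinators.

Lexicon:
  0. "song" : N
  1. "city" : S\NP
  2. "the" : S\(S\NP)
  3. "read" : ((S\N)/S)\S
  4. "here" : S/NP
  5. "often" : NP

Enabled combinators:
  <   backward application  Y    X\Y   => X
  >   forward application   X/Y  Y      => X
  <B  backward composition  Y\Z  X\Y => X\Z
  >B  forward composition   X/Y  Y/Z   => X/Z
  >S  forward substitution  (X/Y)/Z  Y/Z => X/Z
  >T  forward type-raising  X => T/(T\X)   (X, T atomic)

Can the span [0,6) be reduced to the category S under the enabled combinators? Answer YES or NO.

YES

[0,6] S   <
  [0,1] "song" : N
  [1,6] S\N   >
    [1,4] (S\N)/S   <
      [1,3] S   <
        [1,2] "city" : S\NP
        [2,3] "the" : S\(S\NP)
      [3,4] "read" : ((S\N)/S)\S
    [4,6] S   >
      [4,5] "here" : S/NP
      [5,6] "often" : NP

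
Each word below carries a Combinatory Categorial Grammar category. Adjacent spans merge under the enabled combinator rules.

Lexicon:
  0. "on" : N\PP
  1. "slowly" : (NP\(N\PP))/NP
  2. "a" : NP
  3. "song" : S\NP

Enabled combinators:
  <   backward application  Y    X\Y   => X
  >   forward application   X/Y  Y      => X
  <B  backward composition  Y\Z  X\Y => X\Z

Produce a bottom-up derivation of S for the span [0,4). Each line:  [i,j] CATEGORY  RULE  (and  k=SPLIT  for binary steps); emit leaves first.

[0,1] N\PP  lex  "on"
[1,2] (NP\(N\PP))/NP  lex  "slowly"
[2,3] NP  lex  "a"
[1,3] NP\(N\PP)  >  k=2
[0,3] NP  <  k=1
[3,4] S\NP  lex  "song"
[0,4] S  <  k=3

[0,4] S   <
  [0,3] NP   <
    [0,1] "on" : N\PP
    [1,3] NP\(N\PP)   >
      [1,2] "slowly" : (NP\(N\PP))/NP
      [2,3] "a" : NP
  [3,4] "song" : S\NP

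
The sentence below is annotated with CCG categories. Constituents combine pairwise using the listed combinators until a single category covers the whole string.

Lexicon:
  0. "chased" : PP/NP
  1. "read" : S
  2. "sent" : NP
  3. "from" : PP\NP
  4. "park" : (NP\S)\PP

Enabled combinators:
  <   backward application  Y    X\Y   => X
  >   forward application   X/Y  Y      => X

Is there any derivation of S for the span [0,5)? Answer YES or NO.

PP/NP S NP PP\NP (NP\S)\PP
CKY chart[0,5] = {PP}; S ∉ chart

NO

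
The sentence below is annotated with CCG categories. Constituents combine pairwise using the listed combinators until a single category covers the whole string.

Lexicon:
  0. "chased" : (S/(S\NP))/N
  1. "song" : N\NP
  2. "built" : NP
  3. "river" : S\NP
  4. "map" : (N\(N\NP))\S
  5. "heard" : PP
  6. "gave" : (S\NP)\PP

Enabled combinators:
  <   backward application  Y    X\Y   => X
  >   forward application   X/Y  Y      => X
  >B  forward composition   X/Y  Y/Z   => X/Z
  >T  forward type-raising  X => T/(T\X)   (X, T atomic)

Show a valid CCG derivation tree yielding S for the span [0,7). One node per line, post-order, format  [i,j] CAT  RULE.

[0,1] (S/(S\NP))/N  lex  "chased"
[1,2] N\NP  lex  "song"
[2,3] NP  lex  "built"
[3,4] S\NP  lex  "river"
[2,4] S  <  k=3
[4,5] (N\(N\NP))\S  lex  "map"
[2,5] N\(N\NP)  <  k=4
[1,5] N  <  k=2
[0,5] S/(S\NP)  >  k=1
[5,6] PP  lex  "heard"
[6,7] (S\NP)\PP  lex  "gave"
[5,7] S\NP  <  k=6
[0,7] S  >  k=5

[0,7] S   >
  [0,5] S/(S\NP)   >
    [0,1] "chased" : (S/(S\NP))/N
    [1,5] N   <
      [1,2] "song" : N\NP
      [2,5] N\(N\NP)   <
        [2,4] S   <
          [2,3] "built" : NP
          [3,4] "river" : S\NP
        [4,5] "map" : (N\(N\NP))\S
  [5,7] S\NP   <
    [5,6] "heard" : PP
    [6,7] "gave" : (S\NP)\PP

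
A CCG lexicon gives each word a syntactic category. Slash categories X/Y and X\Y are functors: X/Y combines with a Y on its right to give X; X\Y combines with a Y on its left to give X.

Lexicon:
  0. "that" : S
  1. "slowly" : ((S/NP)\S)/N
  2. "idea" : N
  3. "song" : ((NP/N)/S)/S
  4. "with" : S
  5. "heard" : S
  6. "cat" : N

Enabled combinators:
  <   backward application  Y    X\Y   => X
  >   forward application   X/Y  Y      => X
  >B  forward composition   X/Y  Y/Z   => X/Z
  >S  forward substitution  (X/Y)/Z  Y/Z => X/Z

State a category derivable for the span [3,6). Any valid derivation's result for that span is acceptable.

[0,7] S   >
  [0,6] S/N   >B
    [0,3] S/NP   <
      [0,1] "that" : S
      [1,3] (S/NP)\S   >
        [1,2] "slowly" : ((S/NP)\S)/N
        [2,3] "idea" : N
    [3,6] NP/N   >
      [3,5] (NP/N)/S   >
        [3,4] "song" : ((NP/N)/S)/S
        [4,5] "with" : S
      [5,6] "heard" : S
  [6,7] "cat" : N

NP/N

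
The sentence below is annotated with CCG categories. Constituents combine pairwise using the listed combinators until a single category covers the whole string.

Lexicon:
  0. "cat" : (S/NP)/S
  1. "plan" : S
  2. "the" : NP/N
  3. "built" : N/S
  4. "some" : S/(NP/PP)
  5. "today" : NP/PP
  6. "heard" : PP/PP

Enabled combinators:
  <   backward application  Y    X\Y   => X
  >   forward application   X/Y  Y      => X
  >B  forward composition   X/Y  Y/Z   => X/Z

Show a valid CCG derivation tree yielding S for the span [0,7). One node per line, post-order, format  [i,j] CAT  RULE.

[0,7] S   >
  [0,2] S/NP   >
    [0,1] "cat" : (S/NP)/S
    [1,2] "plan" : S
  [2,7] NP   >
    [2,3] "the" : NP/N
    [3,7] N   >
      [3,4] "built" : N/S
      [4,7] S   >
        [4,5] "some" : S/(NP/PP)
        [5,7] NP/PP   >B
          [5,6] "today" : NP/PP
          [6,7] "heard" : PP/PP

[0,1] (S/NP)/S  lex  "cat"
[1,2] S  lex  "plan"
[0,2] S/NP  >  k=1
[2,3] NP/N  lex  "the"
[3,4] N/S  lex  "built"
[4,5] S/(NP/PP)  lex  "some"
[5,6] NP/PP  lex  "today"
[6,7] PP/PP  lex  "heard"
[5,7] NP/PP  >B  k=6
[4,7] S  >  k=5
[3,7] N  >  k=4
[2,7] NP  >  k=3
[0,7] S  >  k=2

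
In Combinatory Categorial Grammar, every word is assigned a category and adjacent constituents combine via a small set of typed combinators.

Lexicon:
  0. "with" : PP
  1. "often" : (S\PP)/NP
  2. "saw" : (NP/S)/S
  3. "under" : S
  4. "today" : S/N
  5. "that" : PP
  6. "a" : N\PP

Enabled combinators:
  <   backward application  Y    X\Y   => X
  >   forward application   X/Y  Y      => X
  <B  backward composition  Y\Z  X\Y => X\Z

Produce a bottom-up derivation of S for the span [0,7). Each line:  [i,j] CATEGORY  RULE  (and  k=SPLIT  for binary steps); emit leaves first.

[0,1] PP  lex  "with"
[1,2] (S\PP)/NP  lex  "often"
[2,3] (NP/S)/S  lex  "saw"
[3,4] S  lex  "under"
[2,4] NP/S  >  k=3
[4,5] S/N  lex  "today"
[5,6] PP  lex  "that"
[6,7] N\PP  lex  "a"
[5,7] N  <  k=6
[4,7] S  >  k=5
[2,7] NP  >  k=4
[1,7] S\PP  >  k=2
[0,7] S  <  k=1

[0,7] S   <
  [0,1] "with" : PP
  [1,7] S\PP   >
    [1,2] "often" : (S\PP)/NP
    [2,7] NP   >
      [2,4] NP/S   >
        [2,3] "saw" : (NP/S)/S
        [3,4] "under" : S
      [4,7] S   >
        [4,5] "today" : S/N
        [5,7] N   <
          [5,6] "that" : PP
          [6,7] "a" : N\PP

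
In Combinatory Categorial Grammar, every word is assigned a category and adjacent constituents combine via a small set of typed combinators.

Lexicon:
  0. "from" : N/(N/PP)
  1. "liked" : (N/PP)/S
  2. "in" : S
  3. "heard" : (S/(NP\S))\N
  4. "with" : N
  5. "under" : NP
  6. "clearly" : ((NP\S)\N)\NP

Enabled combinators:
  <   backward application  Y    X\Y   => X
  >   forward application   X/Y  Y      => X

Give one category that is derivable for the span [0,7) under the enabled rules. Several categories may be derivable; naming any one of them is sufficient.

[0,7] S   >
  [0,4] S/(NP\S)   <
    [0,3] N   >
      [0,1] "from" : N/(N/PP)
      [1,3] N/PP   >
        [1,2] "liked" : (N/PP)/S
        [2,3] "in" : S
    [3,4] "heard" : (S/(NP\S))\N
  [4,7] NP\S   <
    [4,5] "with" : N
    [5,7] (NP\S)\N   <
      [5,6] "under" : NP
      [6,7] "clearly" : ((NP\S)\N)\NP

S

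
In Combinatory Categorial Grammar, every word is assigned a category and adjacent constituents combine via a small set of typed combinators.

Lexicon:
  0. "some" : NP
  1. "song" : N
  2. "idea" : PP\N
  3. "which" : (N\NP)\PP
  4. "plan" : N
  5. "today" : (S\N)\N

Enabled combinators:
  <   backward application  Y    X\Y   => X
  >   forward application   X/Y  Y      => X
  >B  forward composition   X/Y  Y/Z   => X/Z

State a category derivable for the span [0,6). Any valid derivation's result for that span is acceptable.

[0,6] S   <
  [0,4] N   <
    [0,1] "some" : NP
    [1,4] N\NP   <
      [1,3] PP   <
        [1,2] "song" : N
        [2,3] "idea" : PP\N
      [3,4] "which" : (N\NP)\PP
  [4,6] S\N   <
    [4,5] "plan" : N
    [5,6] "today" : (S\N)\N

S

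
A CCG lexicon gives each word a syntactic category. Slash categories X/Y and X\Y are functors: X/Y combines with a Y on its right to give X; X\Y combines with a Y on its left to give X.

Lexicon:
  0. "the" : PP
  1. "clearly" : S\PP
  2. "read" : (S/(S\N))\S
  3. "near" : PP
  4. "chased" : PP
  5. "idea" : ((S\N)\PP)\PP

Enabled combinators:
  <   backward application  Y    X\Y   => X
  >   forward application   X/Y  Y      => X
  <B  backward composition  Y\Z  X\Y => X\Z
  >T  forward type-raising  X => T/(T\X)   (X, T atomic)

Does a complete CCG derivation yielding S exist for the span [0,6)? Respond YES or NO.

[0,6] S   >
  [0,3] S/(S\N)   <
    [0,2] S   <
      [0,1] "the" : PP
      [1,2] "clearly" : S\PP
    [2,3] "read" : (S/(S\N))\S
  [3,6] S\N   <
    [3,4] "near" : PP
    [4,6] (S\N)\PP   <
      [4,5] "chased" : PP
      [5,6] "idea" : ((S\N)\PP)\PP

YES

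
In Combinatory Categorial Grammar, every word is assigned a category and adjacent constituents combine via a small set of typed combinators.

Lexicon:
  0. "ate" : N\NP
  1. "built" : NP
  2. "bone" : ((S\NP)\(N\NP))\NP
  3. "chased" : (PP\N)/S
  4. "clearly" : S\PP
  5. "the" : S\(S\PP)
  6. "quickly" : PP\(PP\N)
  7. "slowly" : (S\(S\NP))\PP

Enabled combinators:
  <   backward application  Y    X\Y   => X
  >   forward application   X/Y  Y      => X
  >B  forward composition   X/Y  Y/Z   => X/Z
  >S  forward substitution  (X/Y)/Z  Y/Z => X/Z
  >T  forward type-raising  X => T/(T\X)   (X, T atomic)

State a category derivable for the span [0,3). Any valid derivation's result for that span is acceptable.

S\NP

[0,8] S   <
  [0,3] S\NP   <
    [0,1] "ate" : N\NP
    [1,3] (S\NP)\(N\NP)   <
      [1,2] "built" : NP
      [2,3] "bone" : ((S\NP)\(N\NP))\NP
  [3,8] S\(S\NP)   <
    [3,7] PP   <
      [3,6] PP\N   >
        [3,4] "chased" : (PP\N)/S
        [4,6] S   <
          [4,5] "clearly" : S\PP
          [5,6] "the" : S\(S\PP)
      [6,7] "quickly" : PP\(PP\N)
    [7,8] "slowly" : (S\(S\NP))\PP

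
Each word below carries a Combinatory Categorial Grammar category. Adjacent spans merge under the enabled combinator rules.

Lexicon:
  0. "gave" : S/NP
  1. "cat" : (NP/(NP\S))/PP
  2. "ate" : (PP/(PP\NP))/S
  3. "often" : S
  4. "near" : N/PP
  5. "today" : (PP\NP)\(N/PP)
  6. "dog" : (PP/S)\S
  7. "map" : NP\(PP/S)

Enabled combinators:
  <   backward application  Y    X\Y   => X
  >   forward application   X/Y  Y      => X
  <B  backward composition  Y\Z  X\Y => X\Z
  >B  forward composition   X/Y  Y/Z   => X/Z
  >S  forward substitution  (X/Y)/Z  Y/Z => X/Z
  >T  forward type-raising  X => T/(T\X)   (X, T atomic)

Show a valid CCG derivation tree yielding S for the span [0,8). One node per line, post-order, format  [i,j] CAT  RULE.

[0,1] S/NP  lex  "gave"
[1,2] (NP/(NP\S))/PP  lex  "cat"
[2,3] (PP/(PP\NP))/S  lex  "ate"
[3,4] S  lex  "often"
[2,4] PP/(PP\NP)  >  k=3
[4,5] N/PP  lex  "near"
[5,6] (PP\NP)\(N/PP)  lex  "today"
[4,6] PP\NP  <  k=5
[2,6] PP  >  k=4
[1,6] NP/(NP\S)  >  k=2
[6,7] (PP/S)\S  lex  "dog"
[7,8] NP\(PP/S)  lex  "map"
[6,8] NP\S  <B  k=7
[1,8] NP  >  k=6
[0,8] S  >  k=1

[0,8] S   >
  [0,1] "gave" : S/NP
  [1,8] NP   >
    [1,6] NP/(NP\S)   >
      [1,2] "cat" : (NP/(NP\S))/PP
      [2,6] PP   >
        [2,4] PP/(PP\NP)   >
          [2,3] "ate" : (PP/(PP\NP))/S
          [3,4] "often" : S
        [4,6] PP\NP   <
          [4,5] "near" : N/PP
          [5,6] "today" : (PP\NP)\(N/PP)
    [6,8] NP\S   <B
      [6,7] "dog" : (PP/S)\S
      [7,8] "map" : NP\(PP/S)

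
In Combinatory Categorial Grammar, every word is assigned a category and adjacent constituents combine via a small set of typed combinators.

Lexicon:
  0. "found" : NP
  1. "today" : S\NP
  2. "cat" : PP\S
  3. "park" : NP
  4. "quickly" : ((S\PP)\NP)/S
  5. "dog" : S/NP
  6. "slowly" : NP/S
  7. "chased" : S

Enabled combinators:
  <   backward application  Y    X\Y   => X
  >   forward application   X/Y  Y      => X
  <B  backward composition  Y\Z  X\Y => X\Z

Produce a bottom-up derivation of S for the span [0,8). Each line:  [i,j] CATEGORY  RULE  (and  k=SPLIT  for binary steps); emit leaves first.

[0,8] S   <
  [0,3] PP   <
    [0,1] "found" : NP
    [1,3] PP\NP   <B
      [1,2] "today" : S\NP
      [2,3] "cat" : PP\S
  [3,8] S\PP   <
    [3,4] "park" : NP
    [4,8] (S\PP)\NP   >
      [4,5] "quickly" : ((S\PP)\NP)/S
      [5,8] S   >
        [5,6] "dog" : S/NP
        [6,8] NP   >
          [6,7] "slowly" : NP/S
          [7,8] "chased" : S

[0,1] NP  lex  "found"
[1,2] S\NP  lex  "today"
[2,3] PP\S  lex  "cat"
[1,3] PP\NP  <B  k=2
[0,3] PP  <  k=1
[3,4] NP  lex  "park"
[4,5] ((S\PP)\NP)/S  lex  "quickly"
[5,6] S/NP  lex  "dog"
[6,7] NP/S  lex  "slowly"
[7,8] S  lex  "chased"
[6,8] NP  >  k=7
[5,8] S  >  k=6
[4,8] (S\PP)\NP  >  k=5
[3,8] S\PP  <  k=4
[0,8] S  <  k=3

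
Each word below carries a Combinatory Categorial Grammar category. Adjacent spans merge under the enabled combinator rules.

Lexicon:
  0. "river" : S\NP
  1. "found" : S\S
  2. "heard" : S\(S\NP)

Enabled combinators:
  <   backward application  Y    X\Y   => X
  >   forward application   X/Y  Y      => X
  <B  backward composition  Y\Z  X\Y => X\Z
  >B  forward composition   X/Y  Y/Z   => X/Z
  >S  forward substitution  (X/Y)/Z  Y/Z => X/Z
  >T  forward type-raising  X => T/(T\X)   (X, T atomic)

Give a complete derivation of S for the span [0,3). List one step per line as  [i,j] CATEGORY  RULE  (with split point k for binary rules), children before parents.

[0,1] S\NP  lex  "river"
[1,2] S\S  lex  "found"
[0,2] S\NP  <B  k=1
[2,3] S\(S\NP)  lex  "heard"
[0,3] S  <  k=2

[0,3] S   <
  [0,2] S\NP   <B
    [0,1] "river" : S\NP
    [1,2] "found" : S\S
  [2,3] "heard" : S\(S\NP)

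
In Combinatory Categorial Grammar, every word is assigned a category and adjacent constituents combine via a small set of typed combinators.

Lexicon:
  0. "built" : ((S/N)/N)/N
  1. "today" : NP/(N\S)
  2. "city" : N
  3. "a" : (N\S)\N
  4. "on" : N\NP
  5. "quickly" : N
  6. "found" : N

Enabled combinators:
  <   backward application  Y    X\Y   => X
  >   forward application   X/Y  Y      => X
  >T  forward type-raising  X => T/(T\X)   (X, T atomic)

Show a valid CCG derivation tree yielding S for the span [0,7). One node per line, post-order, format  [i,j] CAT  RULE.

[0,1] ((S/N)/N)/N  lex  "built"
[1,2] NP/(N\S)  lex  "today"
[2,3] N  lex  "city"
[3,4] (N\S)\N  lex  "a"
[2,4] N\S  <  k=3
[1,4] NP  >  k=2
[4,5] N\NP  lex  "on"
[1,5] N  <  k=4
[0,5] (S/N)/N  >  k=1
[5,6] N  lex  "quickly"
[0,6] S/N  >  k=5
[6,7] N  lex  "found"
[0,7] S  >  k=6

[0,7] S   >
  [0,6] S/N   >
    [0,5] (S/N)/N   >
      [0,1] "built" : ((S/N)/N)/N
      [1,5] N   <
        [1,4] NP   >
          [1,2] "today" : NP/(N\S)
          [2,4] N\S   <
            [2,3] "city" : N
            [3,4] "a" : (N\S)\N
        [4,5] "on" : N\NP
    [5,6] "quickly" : N
  [6,7] "found" : N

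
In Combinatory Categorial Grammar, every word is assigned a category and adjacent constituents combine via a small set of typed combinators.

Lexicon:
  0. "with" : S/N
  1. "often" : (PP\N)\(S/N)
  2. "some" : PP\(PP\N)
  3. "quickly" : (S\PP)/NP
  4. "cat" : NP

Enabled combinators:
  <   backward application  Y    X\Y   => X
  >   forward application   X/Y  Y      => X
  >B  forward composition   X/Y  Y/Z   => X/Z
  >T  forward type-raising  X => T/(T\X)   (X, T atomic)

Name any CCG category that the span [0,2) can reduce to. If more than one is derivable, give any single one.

PP\N

[0,5] S   <
  [0,3] PP   <
    [0,2] PP\N   <
      [0,1] "with" : S/N
      [1,2] "often" : (PP\N)\(S/N)
    [2,3] "some" : PP\(PP\N)
  [3,5] S\PP   >
    [3,4] "quickly" : (S\PP)/NP
    [4,5] "cat" : NP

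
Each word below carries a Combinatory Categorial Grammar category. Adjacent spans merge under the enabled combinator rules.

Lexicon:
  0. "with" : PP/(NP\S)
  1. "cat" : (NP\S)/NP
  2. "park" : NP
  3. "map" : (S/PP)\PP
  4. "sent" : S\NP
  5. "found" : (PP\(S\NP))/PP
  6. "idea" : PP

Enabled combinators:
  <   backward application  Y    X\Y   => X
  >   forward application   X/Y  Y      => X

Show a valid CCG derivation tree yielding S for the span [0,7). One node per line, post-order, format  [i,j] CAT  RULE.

[0,1] PP/(NP\S)  lex  "with"
[1,2] (NP\S)/NP  lex  "cat"
[2,3] NP  lex  "park"
[1,3] NP\S  >  k=2
[0,3] PP  >  k=1
[3,4] (S/PP)\PP  lex  "map"
[0,4] S/PP  <  k=3
[4,5] S\NP  lex  "sent"
[5,6] (PP\(S\NP))/PP  lex  "found"
[6,7] PP  lex  "idea"
[5,7] PP\(S\NP)  >  k=6
[4,7] PP  <  k=5
[0,7] S  >  k=4

[0,7] S   >
  [0,4] S/PP   <
    [0,3] PP   >
      [0,1] "with" : PP/(NP\S)
      [1,3] NP\S   >
        [1,2] "cat" : (NP\S)/NP
        [2,3] "park" : NP
    [3,4] "map" : (S/PP)\PP
  [4,7] PP   <
    [4,5] "sent" : S\NP
    [5,7] PP\(S\NP)   >
      [5,6] "found" : (PP\(S\NP))/PP
      [6,7] "idea" : PP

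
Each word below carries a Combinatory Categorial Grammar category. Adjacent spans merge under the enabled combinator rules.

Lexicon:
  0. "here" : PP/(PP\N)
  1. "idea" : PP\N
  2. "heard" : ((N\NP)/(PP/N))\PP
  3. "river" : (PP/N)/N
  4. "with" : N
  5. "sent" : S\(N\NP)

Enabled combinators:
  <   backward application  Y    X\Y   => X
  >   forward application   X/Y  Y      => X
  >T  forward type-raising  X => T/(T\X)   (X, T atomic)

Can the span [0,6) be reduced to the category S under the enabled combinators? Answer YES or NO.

[0,6] S   <
  [0,5] N\NP   >
    [0,3] (N\NP)/(PP/N)   <
      [0,2] PP   >
        [0,1] "here" : PP/(PP\N)
        [1,2] "idea" : PP\N
      [2,3] "heard" : ((N\NP)/(PP/N))\PP
    [3,5] PP/N   >
      [3,4] "river" : (PP/N)/N
      [4,5] "with" : N
  [5,6] "sent" : S\(N\NP)

YES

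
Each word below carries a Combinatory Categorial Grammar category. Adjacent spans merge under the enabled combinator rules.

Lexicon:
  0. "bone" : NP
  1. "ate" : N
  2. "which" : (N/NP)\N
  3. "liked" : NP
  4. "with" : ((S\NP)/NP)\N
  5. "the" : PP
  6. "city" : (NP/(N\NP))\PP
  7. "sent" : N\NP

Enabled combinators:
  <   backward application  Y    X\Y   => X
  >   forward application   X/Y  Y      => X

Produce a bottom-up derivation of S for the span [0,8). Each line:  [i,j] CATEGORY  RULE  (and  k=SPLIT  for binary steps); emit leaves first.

[0,1] NP  lex  "bone"
[1,2] N  lex  "ate"
[2,3] (N/NP)\N  lex  "which"
[1,3] N/NP  <  k=2
[3,4] NP  lex  "liked"
[1,4] N  >  k=3
[4,5] ((S\NP)/NP)\N  lex  "with"
[1,5] (S\NP)/NP  <  k=4
[5,6] PP  lex  "the"
[6,7] (NP/(N\NP))\PP  lex  "city"
[5,7] NP/(N\NP)  <  k=6
[7,8] N\NP  lex  "sent"
[5,8] NP  >  k=7
[1,8] S\NP  >  k=5
[0,8] S  <  k=1

[0,8] S   <
  [0,1] "bone" : NP
  [1,8] S\NP   >
    [1,5] (S\NP)/NP   <
      [1,4] N   >
        [1,3] N/NP   <
          [1,2] "ate" : N
          [2,3] "which" : (N/NP)\N
        [3,4] "liked" : NP
      [4,5] "with" : ((S\NP)/NP)\N
    [5,8] NP   >
      [5,7] NP/(N\NP)   <
        [5,6] "the" : PP
        [6,7] "city" : (NP/(N\NP))\PP
      [7,8] "sent" : N\NP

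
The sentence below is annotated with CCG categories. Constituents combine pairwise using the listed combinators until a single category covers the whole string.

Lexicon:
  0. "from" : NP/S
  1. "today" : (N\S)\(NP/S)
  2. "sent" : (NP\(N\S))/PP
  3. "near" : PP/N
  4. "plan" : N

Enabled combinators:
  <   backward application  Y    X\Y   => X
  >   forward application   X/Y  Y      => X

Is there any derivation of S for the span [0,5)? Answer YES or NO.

NO

NP/S (N\S)\(NP/S) (NP\(N\S))/PP PP/N N
CKY chart[0,5] = {NP}; S ∉ chart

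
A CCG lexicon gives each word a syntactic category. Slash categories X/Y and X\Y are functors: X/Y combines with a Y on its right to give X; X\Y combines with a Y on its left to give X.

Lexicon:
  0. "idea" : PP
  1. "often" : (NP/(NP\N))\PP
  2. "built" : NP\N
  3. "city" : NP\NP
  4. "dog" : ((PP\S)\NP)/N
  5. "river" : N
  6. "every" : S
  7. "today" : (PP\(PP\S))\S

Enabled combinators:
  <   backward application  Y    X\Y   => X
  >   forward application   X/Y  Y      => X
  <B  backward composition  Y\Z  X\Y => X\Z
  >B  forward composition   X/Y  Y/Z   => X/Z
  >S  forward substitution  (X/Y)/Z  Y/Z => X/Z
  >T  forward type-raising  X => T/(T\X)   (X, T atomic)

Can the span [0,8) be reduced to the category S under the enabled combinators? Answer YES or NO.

PP (NP/(NP\N))\PP NP\N NP\NP ((PP\S)\NP)/N N S (PP\(PP\S))\S
CKY chart[0,8] = {N/(N\PP), NP/(NP\PP), PP, PP/(PP\PP), S/(S\PP)}; S ∉ chart

NO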